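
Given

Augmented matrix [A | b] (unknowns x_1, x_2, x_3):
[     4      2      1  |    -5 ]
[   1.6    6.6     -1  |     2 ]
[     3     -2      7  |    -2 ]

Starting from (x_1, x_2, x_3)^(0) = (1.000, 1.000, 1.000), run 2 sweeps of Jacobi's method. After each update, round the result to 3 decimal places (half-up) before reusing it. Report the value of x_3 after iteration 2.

0.632

Iteration 1:
  x_1 = (-5 - (2)·1.000 - (1)·1.000) / (4) = -2.000
  x_2 = (2 - (1.6)·1.000 - (-1)·1.000) / (6.6) = 0.212
  x_3 = (-2 - (3)·1.000 - (-2)·1.000) / (7) = -0.429
Iteration 2:
  x_1 = (-5 - (2)·0.212 - (1)·-0.429) / (4) = -1.249
  x_2 = (2 - (1.6)·-2.000 - (-1)·-0.429) / (6.6) = 0.723
  x_3 = (-2 - (3)·-2.000 - (-2)·0.212) / (7) = 0.632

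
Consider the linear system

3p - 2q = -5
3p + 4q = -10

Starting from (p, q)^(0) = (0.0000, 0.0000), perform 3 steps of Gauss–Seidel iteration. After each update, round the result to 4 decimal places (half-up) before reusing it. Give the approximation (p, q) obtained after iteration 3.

(-2.0833, -0.9375)

Iteration 1:
  p = (-5 - (-2)·0.0000) / (3) = -1.6667
  q = (-10 - (3)·-1.6667) / (4) = -1.2500
Iteration 2:
  p = (-5 - (-2)·-1.2500) / (3) = -2.5000
  q = (-10 - (3)·-2.5000) / (4) = -0.6250
Iteration 3:
  p = (-5 - (-2)·-0.6250) / (3) = -2.0833
  q = (-10 - (3)·-2.0833) / (4) = -0.9375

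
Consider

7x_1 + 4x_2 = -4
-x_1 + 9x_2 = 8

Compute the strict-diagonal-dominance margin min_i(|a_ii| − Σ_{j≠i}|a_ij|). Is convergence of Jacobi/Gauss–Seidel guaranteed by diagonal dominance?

row 1: |7| − (4) = 3
row 2: |9| − (1) = 8
minimum over rows = 3 → strictly diagonally dominant (convergence guaranteed)

3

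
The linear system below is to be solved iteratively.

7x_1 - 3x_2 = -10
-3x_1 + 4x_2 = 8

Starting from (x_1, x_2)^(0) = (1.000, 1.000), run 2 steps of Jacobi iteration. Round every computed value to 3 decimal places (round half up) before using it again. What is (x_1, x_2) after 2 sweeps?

Iteration 1:
  x_1 = (-10 - (-3)·1.000) / (7) = -1.000
  x_2 = (8 - (-3)·1.000) / (4) = 2.750
Iteration 2:
  x_1 = (-10 - (-3)·2.750) / (7) = -0.250
  x_2 = (8 - (-3)·-1.000) / (4) = 1.250

(-0.250, 1.250)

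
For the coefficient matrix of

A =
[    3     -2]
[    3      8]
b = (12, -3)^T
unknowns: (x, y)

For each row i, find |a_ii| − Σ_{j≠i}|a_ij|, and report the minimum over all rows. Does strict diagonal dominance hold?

row 1: |3| − (2) = 1
row 2: |8| − (3) = 5
minimum over rows = 1 → strictly diagonally dominant (convergence guaranteed)

1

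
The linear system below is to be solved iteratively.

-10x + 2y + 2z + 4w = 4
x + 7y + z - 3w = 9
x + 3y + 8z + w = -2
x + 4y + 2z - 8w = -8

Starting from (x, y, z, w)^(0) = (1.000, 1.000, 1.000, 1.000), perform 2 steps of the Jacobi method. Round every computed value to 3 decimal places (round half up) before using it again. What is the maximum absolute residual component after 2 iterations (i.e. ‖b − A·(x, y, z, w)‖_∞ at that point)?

Iteration 1:
  x = (4 - (2)·1.000 - (2)·1.000 - (4)·1.000) / (-10) = 0.400
  y = (9 - (1)·1.000 - (1)·1.000 - (-3)·1.000) / (7) = 1.429
  z = (-2 - (1)·1.000 - (3)·1.000 - (1)·1.000) / (8) = -0.875
  w = (-8 - (1)·1.000 - (4)·1.000 - (2)·1.000) / (-8) = 1.875
Iteration 2:
  x = (4 - (2)·1.429 - (2)·-0.875 - (4)·1.875) / (-10) = 0.461
  y = (9 - (1)·0.400 - (1)·-0.875 - (-3)·1.875) / (7) = 2.157
  z = (-2 - (1)·0.400 - (3)·1.429 - (1)·1.875) / (8) = -1.070
  w = (-8 - (1)·0.400 - (4)·1.429 - (2)·-0.875) / (-8) = 1.546
Residual b − A·x = (0.252, -0.852, -1.918, -2.581); ∞-norm = 2.581

2.581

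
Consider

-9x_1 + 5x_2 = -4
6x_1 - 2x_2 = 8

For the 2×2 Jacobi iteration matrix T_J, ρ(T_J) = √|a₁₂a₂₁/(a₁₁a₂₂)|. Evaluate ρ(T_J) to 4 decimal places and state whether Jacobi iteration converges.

1.2910

a₁₂a₂₁/(a₁₁a₂₂) = (5)·(6) / ((-9)·(-2)) = 1.666667
ρ = √|1.666667| = √1.666667 = 1.2910
ρ > 1, so Jacobi diverges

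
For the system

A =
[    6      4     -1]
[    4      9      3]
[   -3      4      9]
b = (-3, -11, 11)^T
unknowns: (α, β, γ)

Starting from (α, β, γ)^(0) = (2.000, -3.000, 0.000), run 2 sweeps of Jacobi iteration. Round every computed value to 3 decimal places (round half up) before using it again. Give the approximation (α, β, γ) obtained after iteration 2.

Iteration 1:
  α = (-3 - (4)·-3.000 - (-1)·0.000) / (6) = 1.500
  β = (-11 - (4)·2.000 - (3)·0.000) / (9) = -2.111
  γ = (11 - (-3)·2.000 - (4)·-3.000) / (9) = 3.222
Iteration 2:
  α = (-3 - (4)·-2.111 - (-1)·3.222) / (6) = 1.444
  β = (-11 - (4)·1.500 - (3)·3.222) / (9) = -2.963
  γ = (11 - (-3)·1.500 - (4)·-2.111) / (9) = 2.660

(1.444, -2.963, 2.660)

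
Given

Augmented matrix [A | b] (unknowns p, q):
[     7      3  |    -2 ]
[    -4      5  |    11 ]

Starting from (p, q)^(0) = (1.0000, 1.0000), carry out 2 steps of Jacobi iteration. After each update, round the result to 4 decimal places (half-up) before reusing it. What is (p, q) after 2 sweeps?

(-1.5714, 1.6286)

Iteration 1:
  p = (-2 - (3)·1.0000) / (7) = -0.7143
  q = (11 - (-4)·1.0000) / (5) = 3.0000
Iteration 2:
  p = (-2 - (3)·3.0000) / (7) = -1.5714
  q = (11 - (-4)·-0.7143) / (5) = 1.6286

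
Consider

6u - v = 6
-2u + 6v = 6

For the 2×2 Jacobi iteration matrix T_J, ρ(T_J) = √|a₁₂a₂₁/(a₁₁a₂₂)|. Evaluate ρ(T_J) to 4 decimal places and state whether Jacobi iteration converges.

0.2357

a₁₂a₂₁/(a₁₁a₂₂) = (-1)·(-2) / ((6)·(6)) = 0.055556
ρ = √|0.055556| = √0.055556 = 0.2357
ρ < 1, so Jacobi converges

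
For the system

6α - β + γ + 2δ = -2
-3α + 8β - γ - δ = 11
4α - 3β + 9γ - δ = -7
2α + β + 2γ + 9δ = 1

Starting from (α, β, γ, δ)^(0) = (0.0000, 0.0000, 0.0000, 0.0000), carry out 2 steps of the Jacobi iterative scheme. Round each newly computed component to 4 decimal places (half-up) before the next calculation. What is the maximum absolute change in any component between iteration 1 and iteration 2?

Iteration 1:
  α = (-2 - (-1)·0.0000 - (1)·0.0000 - (2)·0.0000) / (6) = -0.3333
  β = (11 - (-3)·0.0000 - (-1)·0.0000 - (-1)·0.0000) / (8) = 1.3750
  γ = (-7 - (4)·0.0000 - (-3)·0.0000 - (-1)·0.0000) / (9) = -0.7778
  δ = (1 - (2)·0.0000 - (1)·0.0000 - (2)·0.0000) / (9) = 0.1111
Iteration 2:
  α = (-2 - (-1)·1.3750 - (1)·-0.7778 - (2)·0.1111) / (6) = -0.0116
  β = (11 - (-3)·-0.3333 - (-1)·-0.7778 - (-1)·0.1111) / (8) = 1.1667
  γ = (-7 - (4)·-0.3333 - (-3)·1.3750 - (-1)·0.1111) / (9) = -0.1590
  δ = (1 - (2)·-0.3333 - (1)·1.3750 - (2)·-0.7778) / (9) = 0.2052
Change: (0.3217, -0.2083, 0.6188, 0.0941) → max |·| = 0.6188

0.6188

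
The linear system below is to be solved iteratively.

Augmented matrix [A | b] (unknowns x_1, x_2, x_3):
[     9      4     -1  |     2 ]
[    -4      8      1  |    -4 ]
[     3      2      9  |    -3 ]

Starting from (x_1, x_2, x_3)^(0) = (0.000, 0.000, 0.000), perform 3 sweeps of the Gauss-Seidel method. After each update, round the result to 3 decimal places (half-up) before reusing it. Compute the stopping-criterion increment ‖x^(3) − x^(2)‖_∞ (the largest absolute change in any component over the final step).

Iteration 1:
  x_1 = (2 - (4)·0.000 - (-1)·0.000) / (9) = 0.222
  x_2 = (-4 - (-4)·0.222 - (1)·0.000) / (8) = -0.389
  x_3 = (-3 - (3)·0.222 - (2)·-0.389) / (9) = -0.321
Iteration 2:
  x_1 = (2 - (4)·-0.389 - (-1)·-0.321) / (9) = 0.359
  x_2 = (-4 - (-4)·0.359 - (1)·-0.321) / (8) = -0.280
  x_3 = (-3 - (3)·0.359 - (2)·-0.280) / (9) = -0.391
Iteration 3:
  x_1 = (2 - (4)·-0.280 - (-1)·-0.391) / (9) = 0.303
  x_2 = (-4 - (-4)·0.303 - (1)·-0.391) / (8) = -0.300
  x_3 = (-3 - (3)·0.303 - (2)·-0.300) / (9) = -0.368
Change: (-0.056, -0.020, 0.023) → max |·| = 0.056

0.056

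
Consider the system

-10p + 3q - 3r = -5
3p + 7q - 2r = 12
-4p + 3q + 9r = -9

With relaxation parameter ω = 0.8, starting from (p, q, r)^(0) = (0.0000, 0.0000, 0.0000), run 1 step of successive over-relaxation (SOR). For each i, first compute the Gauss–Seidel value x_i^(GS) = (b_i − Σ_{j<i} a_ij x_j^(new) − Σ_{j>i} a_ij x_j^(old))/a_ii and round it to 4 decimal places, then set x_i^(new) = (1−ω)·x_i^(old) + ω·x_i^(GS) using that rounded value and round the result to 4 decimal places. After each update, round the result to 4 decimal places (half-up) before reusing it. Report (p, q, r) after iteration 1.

Iteration 1:
  p: GS value = (-5 - (3)·0.0000 - (-3)·0.0000) / (-10) = 0.5000;  p ← (1−ω)·0.0000 + ω·0.5000 = 0.4000
  q: GS value = (12 - (3)·0.4000 - (-2)·0.0000) / (7) = 1.5429;  q ← (1−ω)·0.0000 + ω·1.5429 = 1.2343
  r: GS value = (-9 - (-4)·0.4000 - (3)·1.2343) / (9) = -1.2337;  r ← (1−ω)·0.0000 + ω·-1.2337 = -0.9870

(0.4000, 1.2343, -0.9870)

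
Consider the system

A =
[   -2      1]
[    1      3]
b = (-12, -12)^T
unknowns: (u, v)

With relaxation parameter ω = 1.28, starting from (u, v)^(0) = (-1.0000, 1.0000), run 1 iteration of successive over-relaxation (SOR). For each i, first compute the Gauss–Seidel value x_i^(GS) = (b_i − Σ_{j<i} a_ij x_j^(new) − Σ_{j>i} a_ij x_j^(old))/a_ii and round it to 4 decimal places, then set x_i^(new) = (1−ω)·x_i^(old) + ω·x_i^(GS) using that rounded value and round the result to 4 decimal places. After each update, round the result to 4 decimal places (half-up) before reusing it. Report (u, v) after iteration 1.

Iteration 1:
  u: GS value = (-12 - (1)·1.0000) / (-2) = 6.5000;  u ← (1−ω)·-1.0000 + ω·6.5000 = 8.6000
  v: GS value = (-12 - (1)·8.6000) / (3) = -6.8667;  v ← (1−ω)·1.0000 + ω·-6.8667 = -9.0694

(8.6000, -9.0694)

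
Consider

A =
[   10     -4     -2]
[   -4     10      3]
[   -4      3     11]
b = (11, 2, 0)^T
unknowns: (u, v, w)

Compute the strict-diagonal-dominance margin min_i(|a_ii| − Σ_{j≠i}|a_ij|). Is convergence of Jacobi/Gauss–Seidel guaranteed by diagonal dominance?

3

row 1: |10| − (4+2) = 4
row 2: |10| − (4+3) = 3
row 3: |11| − (4+3) = 4
minimum over rows = 3 → strictly diagonally dominant (convergence guaranteed)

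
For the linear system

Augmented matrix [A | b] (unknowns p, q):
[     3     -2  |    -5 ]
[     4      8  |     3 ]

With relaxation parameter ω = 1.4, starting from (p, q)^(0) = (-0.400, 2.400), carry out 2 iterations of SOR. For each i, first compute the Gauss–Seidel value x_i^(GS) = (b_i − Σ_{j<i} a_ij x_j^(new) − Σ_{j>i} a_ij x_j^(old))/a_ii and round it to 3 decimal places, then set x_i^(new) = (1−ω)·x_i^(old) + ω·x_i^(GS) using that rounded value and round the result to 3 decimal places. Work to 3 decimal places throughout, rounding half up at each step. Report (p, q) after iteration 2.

(-2.808, 2.683)

Iteration 1:
  p: GS value = (-5 - (-2)·2.400) / (3) = -0.067;  p ← (1−ω)·-0.400 + ω·-0.067 = 0.066
  q: GS value = (3 - (4)·0.066) / (8) = 0.342;  q ← (1−ω)·2.400 + ω·0.342 = -0.481
Iteration 2:
  p: GS value = (-5 - (-2)·-0.481) / (3) = -1.987;  p ← (1−ω)·0.066 + ω·-1.987 = -2.808
  q: GS value = (3 - (4)·-2.808) / (8) = 1.779;  q ← (1−ω)·-0.481 + ω·1.779 = 2.683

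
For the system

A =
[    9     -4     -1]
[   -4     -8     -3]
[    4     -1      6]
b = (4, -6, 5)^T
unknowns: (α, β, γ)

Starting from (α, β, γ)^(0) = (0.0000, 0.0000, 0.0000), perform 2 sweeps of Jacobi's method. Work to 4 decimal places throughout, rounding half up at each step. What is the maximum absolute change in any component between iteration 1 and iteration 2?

0.5347

Iteration 1:
  α = (4 - (-4)·0.0000 - (-1)·0.0000) / (9) = 0.4444
  β = (-6 - (-4)·0.0000 - (-3)·0.0000) / (-8) = 0.7500
  γ = (5 - (4)·0.0000 - (-1)·0.0000) / (6) = 0.8333
Iteration 2:
  α = (4 - (-4)·0.7500 - (-1)·0.8333) / (9) = 0.8704
  β = (-6 - (-4)·0.4444 - (-3)·0.8333) / (-8) = 0.2153
  γ = (5 - (4)·0.4444 - (-1)·0.7500) / (6) = 0.6621
Change: (0.4260, -0.5347, -0.1712) → max |·| = 0.5347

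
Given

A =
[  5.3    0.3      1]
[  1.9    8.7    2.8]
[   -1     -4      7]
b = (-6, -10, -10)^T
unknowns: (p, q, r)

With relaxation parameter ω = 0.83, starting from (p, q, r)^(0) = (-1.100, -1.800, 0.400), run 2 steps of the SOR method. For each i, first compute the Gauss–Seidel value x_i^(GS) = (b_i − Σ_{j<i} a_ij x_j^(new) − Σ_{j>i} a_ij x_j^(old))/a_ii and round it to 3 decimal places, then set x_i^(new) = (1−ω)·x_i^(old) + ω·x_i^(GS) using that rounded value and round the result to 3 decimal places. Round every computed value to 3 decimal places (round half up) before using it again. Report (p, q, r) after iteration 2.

Iteration 1:
  p: GS value = (-6 - (0.3)·-1.800 - (1)·0.400) / (5.3) = -1.106;  p ← (1−ω)·-1.100 + ω·-1.106 = -1.105
  q: GS value = (-10 - (1.9)·-1.105 - (2.8)·0.400) / (8.7) = -1.037;  q ← (1−ω)·-1.800 + ω·-1.037 = -1.167
  r: GS value = (-10 - (-1)·-1.105 - (-4)·-1.167) / (7) = -2.253;  r ← (1−ω)·0.400 + ω·-2.253 = -1.802
Iteration 2:
  p: GS value = (-6 - (0.3)·-1.167 - (1)·-1.802) / (5.3) = -0.726;  p ← (1−ω)·-1.105 + ω·-0.726 = -0.790
  q: GS value = (-10 - (1.9)·-0.790 - (2.8)·-1.802) / (8.7) = -0.397;  q ← (1−ω)·-1.167 + ω·-0.397 = -0.528
  r: GS value = (-10 - (-1)·-0.790 - (-4)·-0.528) / (7) = -1.843;  r ← (1−ω)·-1.802 + ω·-1.843 = -1.836

(-0.790, -0.528, -1.836)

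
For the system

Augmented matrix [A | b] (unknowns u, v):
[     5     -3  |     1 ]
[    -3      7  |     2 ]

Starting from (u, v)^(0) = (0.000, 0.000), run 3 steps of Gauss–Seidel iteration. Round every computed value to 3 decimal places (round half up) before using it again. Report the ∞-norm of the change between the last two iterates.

Iteration 1:
  u = (1 - (-3)·0.000) / (5) = 0.200
  v = (2 - (-3)·0.200) / (7) = 0.371
Iteration 2:
  u = (1 - (-3)·0.371) / (5) = 0.423
  v = (2 - (-3)·0.423) / (7) = 0.467
Iteration 3:
  u = (1 - (-3)·0.467) / (5) = 0.480
  v = (2 - (-3)·0.480) / (7) = 0.491
Change: (0.057, 0.024) → max |·| = 0.057

0.057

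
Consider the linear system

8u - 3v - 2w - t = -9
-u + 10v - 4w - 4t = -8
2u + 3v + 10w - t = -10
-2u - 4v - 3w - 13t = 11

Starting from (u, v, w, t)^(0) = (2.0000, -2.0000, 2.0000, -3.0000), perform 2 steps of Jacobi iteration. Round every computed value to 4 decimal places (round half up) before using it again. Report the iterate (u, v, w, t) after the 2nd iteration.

(-1.9000, -1.8150, -0.4500, -0.0154)

Iteration 1:
  u = (-9 - (-3)·-2.0000 - (-2)·2.0000 - (-1)·-3.0000) / (8) = -1.7500
  v = (-8 - (-1)·2.0000 - (-4)·2.0000 - (-4)·-3.0000) / (10) = -1.0000
  w = (-10 - (2)·2.0000 - (3)·-2.0000 - (-1)·-3.0000) / (10) = -1.1000
  t = (11 - (-2)·2.0000 - (-4)·-2.0000 - (-3)·2.0000) / (-13) = -1.0000
Iteration 2:
  u = (-9 - (-3)·-1.0000 - (-2)·-1.1000 - (-1)·-1.0000) / (8) = -1.9000
  v = (-8 - (-1)·-1.7500 - (-4)·-1.1000 - (-4)·-1.0000) / (10) = -1.8150
  w = (-10 - (2)·-1.7500 - (3)·-1.0000 - (-1)·-1.0000) / (10) = -0.4500
  t = (11 - (-2)·-1.7500 - (-4)·-1.0000 - (-3)·-1.1000) / (-13) = -0.0154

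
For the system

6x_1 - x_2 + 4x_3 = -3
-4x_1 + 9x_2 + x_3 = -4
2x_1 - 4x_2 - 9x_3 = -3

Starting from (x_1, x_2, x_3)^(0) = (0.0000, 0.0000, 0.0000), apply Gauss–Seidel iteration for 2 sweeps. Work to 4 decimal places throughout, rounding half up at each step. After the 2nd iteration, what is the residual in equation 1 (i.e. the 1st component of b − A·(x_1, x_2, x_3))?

Iteration 1:
  x_1 = (-3 - (-1)·0.0000 - (4)·0.0000) / (6) = -0.5000
  x_2 = (-4 - (-4)·-0.5000 - (1)·0.0000) / (9) = -0.6667
  x_3 = (-3 - (2)·-0.5000 - (-4)·-0.6667) / (-9) = 0.5185
Iteration 2:
  x_1 = (-3 - (-1)·-0.6667 - (4)·0.5185) / (6) = -0.9568
  x_2 = (-4 - (-4)·-0.9568 - (1)·0.5185) / (9) = -0.9273
  x_3 = (-3 - (2)·-0.9568 - (-4)·-0.9273) / (-9) = 0.5328
Residual b − A·x = (-0.3177, -0.0143, -0.0004)

-0.3177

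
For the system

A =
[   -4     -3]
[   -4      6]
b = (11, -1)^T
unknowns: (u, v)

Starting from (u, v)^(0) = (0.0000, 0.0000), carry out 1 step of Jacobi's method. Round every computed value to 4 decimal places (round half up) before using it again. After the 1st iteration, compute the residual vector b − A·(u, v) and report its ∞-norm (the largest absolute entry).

Iteration 1:
  u = (11 - (-3)·0.0000) / (-4) = -2.7500
  v = (-1 - (-4)·0.0000) / (6) = -0.1667
Residual b − A·x = (-0.5001, -10.9998); ∞-norm = 10.9998

10.9998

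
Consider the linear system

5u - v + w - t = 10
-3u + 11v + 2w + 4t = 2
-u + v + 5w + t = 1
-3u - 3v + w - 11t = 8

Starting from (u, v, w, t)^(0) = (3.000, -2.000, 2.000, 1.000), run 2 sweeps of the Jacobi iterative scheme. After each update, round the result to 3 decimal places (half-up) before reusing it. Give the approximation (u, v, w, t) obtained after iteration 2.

(1.691, 0.679, 0.589, -1.093)

Iteration 1:
  u = (10 - (-1)·-2.000 - (1)·2.000 - (-1)·1.000) / (5) = 1.400
  v = (2 - (-3)·3.000 - (2)·2.000 - (4)·1.000) / (11) = 0.273
  w = (1 - (-1)·3.000 - (1)·-2.000 - (1)·1.000) / (5) = 1.000
  t = (8 - (-3)·3.000 - (-3)·-2.000 - (1)·2.000) / (-11) = -0.818
Iteration 2:
  u = (10 - (-1)·0.273 - (1)·1.000 - (-1)·-0.818) / (5) = 1.691
  v = (2 - (-3)·1.400 - (2)·1.000 - (4)·-0.818) / (11) = 0.679
  w = (1 - (-1)·1.400 - (1)·0.273 - (1)·-0.818) / (5) = 0.589
  t = (8 - (-3)·1.400 - (-3)·0.273 - (1)·1.000) / (-11) = -1.093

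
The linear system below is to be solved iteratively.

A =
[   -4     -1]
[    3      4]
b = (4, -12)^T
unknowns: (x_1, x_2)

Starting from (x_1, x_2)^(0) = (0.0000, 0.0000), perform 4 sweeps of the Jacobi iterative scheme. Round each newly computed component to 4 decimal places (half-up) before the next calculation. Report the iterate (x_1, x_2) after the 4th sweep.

(-0.2969, -2.6719)

Iteration 1:
  x_1 = (4 - (-1)·0.0000) / (-4) = -1.0000
  x_2 = (-12 - (3)·0.0000) / (4) = -3.0000
Iteration 2:
  x_1 = (4 - (-1)·-3.0000) / (-4) = -0.2500
  x_2 = (-12 - (3)·-1.0000) / (4) = -2.2500
Iteration 3:
  x_1 = (4 - (-1)·-2.2500) / (-4) = -0.4375
  x_2 = (-12 - (3)·-0.2500) / (4) = -2.8125
Iteration 4:
  x_1 = (4 - (-1)·-2.8125) / (-4) = -0.2969
  x_2 = (-12 - (3)·-0.4375) / (4) = -2.6719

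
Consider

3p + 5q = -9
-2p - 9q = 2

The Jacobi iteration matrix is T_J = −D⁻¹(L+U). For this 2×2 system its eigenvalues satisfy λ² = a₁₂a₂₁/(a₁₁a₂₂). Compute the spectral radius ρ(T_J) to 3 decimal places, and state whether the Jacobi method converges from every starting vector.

a₁₂a₂₁/(a₁₁a₂₂) = (5)·(-2) / ((3)·(-9)) = 0.370370
ρ = √|0.370370| = √0.370370 = 0.609
ρ < 1, so Jacobi converges

0.609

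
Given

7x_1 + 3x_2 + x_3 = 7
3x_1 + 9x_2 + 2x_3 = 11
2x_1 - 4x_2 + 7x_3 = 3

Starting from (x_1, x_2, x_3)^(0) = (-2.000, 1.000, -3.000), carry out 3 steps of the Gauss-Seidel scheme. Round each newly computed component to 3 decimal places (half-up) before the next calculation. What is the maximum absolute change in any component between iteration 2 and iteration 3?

0.285

Iteration 1:
  x_1 = (7 - (3)·1.000 - (1)·-3.000) / (7) = 1.000
  x_2 = (11 - (3)·1.000 - (2)·-3.000) / (9) = 1.556
  x_3 = (3 - (2)·1.000 - (-4)·1.556) / (7) = 1.032
Iteration 2:
  x_1 = (7 - (3)·1.556 - (1)·1.032) / (7) = 0.186
  x_2 = (11 - (3)·0.186 - (2)·1.032) / (9) = 0.931
  x_3 = (3 - (2)·0.186 - (-4)·0.931) / (7) = 0.907
Iteration 3:
  x_1 = (7 - (3)·0.931 - (1)·0.907) / (7) = 0.471
  x_2 = (11 - (3)·0.471 - (2)·0.907) / (9) = 0.864
  x_3 = (3 - (2)·0.471 - (-4)·0.864) / (7) = 0.788
Change: (0.285, -0.067, -0.119) → max |·| = 0.285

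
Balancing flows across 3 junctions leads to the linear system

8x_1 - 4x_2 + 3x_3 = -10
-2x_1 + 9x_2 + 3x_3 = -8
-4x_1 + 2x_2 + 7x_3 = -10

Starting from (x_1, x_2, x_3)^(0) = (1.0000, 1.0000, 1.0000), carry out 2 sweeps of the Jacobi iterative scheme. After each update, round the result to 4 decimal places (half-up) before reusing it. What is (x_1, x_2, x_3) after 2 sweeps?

(-1.3214, -0.7579, -1.7857)

Iteration 1:
  x_1 = (-10 - (-4)·1.0000 - (3)·1.0000) / (8) = -1.1250
  x_2 = (-8 - (-2)·1.0000 - (3)·1.0000) / (9) = -1.0000
  x_3 = (-10 - (-4)·1.0000 - (2)·1.0000) / (7) = -1.1429
Iteration 2:
  x_1 = (-10 - (-4)·-1.0000 - (3)·-1.1429) / (8) = -1.3214
  x_2 = (-8 - (-2)·-1.1250 - (3)·-1.1429) / (9) = -0.7579
  x_3 = (-10 - (-4)·-1.1250 - (2)·-1.0000) / (7) = -1.7857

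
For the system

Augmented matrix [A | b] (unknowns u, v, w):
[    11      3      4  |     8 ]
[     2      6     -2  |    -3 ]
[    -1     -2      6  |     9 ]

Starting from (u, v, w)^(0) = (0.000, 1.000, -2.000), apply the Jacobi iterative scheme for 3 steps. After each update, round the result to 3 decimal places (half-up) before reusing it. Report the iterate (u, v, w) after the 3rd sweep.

Iteration 1:
  u = (8 - (3)·1.000 - (4)·-2.000) / (11) = 1.182
  v = (-3 - (2)·0.000 - (-2)·-2.000) / (6) = -1.167
  w = (9 - (-1)·0.000 - (-2)·1.000) / (6) = 1.833
Iteration 2:
  u = (8 - (3)·-1.167 - (4)·1.833) / (11) = 0.379
  v = (-3 - (2)·1.182 - (-2)·1.833) / (6) = -0.283
  w = (9 - (-1)·1.182 - (-2)·-1.167) / (6) = 1.308
Iteration 3:
  u = (8 - (3)·-0.283 - (4)·1.308) / (11) = 0.329
  v = (-3 - (2)·0.379 - (-2)·1.308) / (6) = -0.190
  w = (9 - (-1)·0.379 - (-2)·-0.283) / (6) = 1.469

(0.329, -0.190, 1.469)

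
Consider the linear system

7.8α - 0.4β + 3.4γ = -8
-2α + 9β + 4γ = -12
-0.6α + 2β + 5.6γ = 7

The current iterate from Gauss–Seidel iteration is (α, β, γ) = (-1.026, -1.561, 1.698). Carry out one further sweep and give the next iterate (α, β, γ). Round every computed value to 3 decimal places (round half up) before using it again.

(-1.846, -2.498, 1.944)

One sweep:
  α = (-8 - (-0.4)·-1.561 - (3.4)·1.698) / (7.8) = -1.846
  β = (-12 - (-2)·-1.846 - (4)·1.698) / (9) = -2.498
  γ = (7 - (-0.6)·-1.846 - (2)·-2.498) / (5.6) = 1.944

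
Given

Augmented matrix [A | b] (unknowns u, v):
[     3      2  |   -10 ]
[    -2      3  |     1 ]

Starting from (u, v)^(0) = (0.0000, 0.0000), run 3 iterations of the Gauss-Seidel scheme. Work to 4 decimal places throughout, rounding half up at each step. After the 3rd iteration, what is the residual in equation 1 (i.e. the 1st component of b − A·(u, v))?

0.7461

Iteration 1:
  u = (-10 - (2)·0.0000) / (3) = -3.3333
  v = (1 - (-2)·-3.3333) / (3) = -1.8889
Iteration 2:
  u = (-10 - (2)·-1.8889) / (3) = -2.0741
  v = (1 - (-2)·-2.0741) / (3) = -1.0494
Iteration 3:
  u = (-10 - (2)·-1.0494) / (3) = -2.6337
  v = (1 - (-2)·-2.6337) / (3) = -1.4225
Residual b − A·x = (0.7461, 0.0001)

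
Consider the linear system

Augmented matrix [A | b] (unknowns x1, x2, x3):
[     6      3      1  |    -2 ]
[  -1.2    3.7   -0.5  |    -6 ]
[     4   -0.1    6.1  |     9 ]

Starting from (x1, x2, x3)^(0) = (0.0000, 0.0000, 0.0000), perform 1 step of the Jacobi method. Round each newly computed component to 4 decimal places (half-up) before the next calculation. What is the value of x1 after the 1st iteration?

Iteration 1:
  x1 = (-2 - (3)·0.0000 - (1)·0.0000) / (6) = -0.3333
  x2 = (-6 - (-1.2)·0.0000 - (-0.5)·0.0000) / (3.7) = -1.6216
  x3 = (9 - (4)·0.0000 - (-0.1)·0.0000) / (6.1) = 1.4754

-0.3333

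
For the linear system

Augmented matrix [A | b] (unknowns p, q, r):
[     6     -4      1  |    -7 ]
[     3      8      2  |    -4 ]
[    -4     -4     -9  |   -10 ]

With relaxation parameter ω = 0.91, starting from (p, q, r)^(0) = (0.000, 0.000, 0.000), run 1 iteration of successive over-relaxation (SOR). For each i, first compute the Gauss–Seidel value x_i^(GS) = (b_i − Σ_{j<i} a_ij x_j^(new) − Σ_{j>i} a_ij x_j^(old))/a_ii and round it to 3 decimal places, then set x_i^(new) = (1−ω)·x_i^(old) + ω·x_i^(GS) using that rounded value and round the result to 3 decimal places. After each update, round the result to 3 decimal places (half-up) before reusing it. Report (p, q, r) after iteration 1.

(-1.062, -0.093, 1.478)

Iteration 1:
  p: GS value = (-7 - (-4)·0.000 - (1)·0.000) / (6) = -1.167;  p ← (1−ω)·0.000 + ω·-1.167 = -1.062
  q: GS value = (-4 - (3)·-1.062 - (2)·0.000) / (8) = -0.102;  q ← (1−ω)·0.000 + ω·-0.102 = -0.093
  r: GS value = (-10 - (-4)·-1.062 - (-4)·-0.093) / (-9) = 1.624;  r ← (1−ω)·0.000 + ω·1.624 = 1.478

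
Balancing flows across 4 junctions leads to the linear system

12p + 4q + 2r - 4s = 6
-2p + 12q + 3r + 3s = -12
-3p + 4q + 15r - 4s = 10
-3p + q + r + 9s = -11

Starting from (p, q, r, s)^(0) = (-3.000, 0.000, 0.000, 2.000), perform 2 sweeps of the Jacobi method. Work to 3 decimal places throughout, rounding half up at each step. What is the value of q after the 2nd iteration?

-0.400

Iteration 1:
  p = (6 - (4)·0.000 - (2)·0.000 - (-4)·2.000) / (12) = 1.167
  q = (-12 - (-2)·-3.000 - (3)·0.000 - (3)·2.000) / (12) = -2.000
  r = (10 - (-3)·-3.000 - (4)·0.000 - (-4)·2.000) / (15) = 0.600
  s = (-11 - (-3)·-3.000 - (1)·0.000 - (1)·0.000) / (9) = -2.222
Iteration 2:
  p = (6 - (4)·-2.000 - (2)·0.600 - (-4)·-2.222) / (12) = 0.326
  q = (-12 - (-2)·1.167 - (3)·0.600 - (3)·-2.222) / (12) = -0.400
  r = (10 - (-3)·1.167 - (4)·-2.000 - (-4)·-2.222) / (15) = 0.841
  s = (-11 - (-3)·1.167 - (1)·-2.000 - (1)·0.600) / (9) = -0.678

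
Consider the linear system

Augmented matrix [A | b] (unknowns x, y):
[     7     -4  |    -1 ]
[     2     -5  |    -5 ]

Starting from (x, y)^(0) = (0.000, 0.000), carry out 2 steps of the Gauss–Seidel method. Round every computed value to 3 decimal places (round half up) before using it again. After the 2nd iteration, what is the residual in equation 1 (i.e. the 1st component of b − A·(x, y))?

0.860

Iteration 1:
  x = (-1 - (-4)·0.000) / (7) = -0.143
  y = (-5 - (2)·-0.143) / (-5) = 0.943
Iteration 2:
  x = (-1 - (-4)·0.943) / (7) = 0.396
  y = (-5 - (2)·0.396) / (-5) = 1.158
Residual b − A·x = (0.860, -0.002)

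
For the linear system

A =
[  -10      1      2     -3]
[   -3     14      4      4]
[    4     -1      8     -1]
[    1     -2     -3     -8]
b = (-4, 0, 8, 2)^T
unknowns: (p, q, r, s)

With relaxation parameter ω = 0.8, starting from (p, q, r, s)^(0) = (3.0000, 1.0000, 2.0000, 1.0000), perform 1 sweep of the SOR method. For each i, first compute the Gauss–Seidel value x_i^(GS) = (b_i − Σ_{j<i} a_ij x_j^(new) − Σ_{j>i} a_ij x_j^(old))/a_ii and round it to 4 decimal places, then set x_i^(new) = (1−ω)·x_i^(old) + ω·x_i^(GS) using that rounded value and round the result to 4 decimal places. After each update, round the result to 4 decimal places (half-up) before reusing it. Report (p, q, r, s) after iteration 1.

(1.0800, -0.3006, 0.8379, -0.0833)

Iteration 1:
  p: GS value = (-4 - (1)·1.0000 - (2)·2.0000 - (-3)·1.0000) / (-10) = 0.6000;  p ← (1−ω)·3.0000 + ω·0.6000 = 1.0800
  q: GS value = (0 - (-3)·1.0800 - (4)·2.0000 - (4)·1.0000) / (14) = -0.6257;  q ← (1−ω)·1.0000 + ω·-0.6257 = -0.3006
  r: GS value = (8 - (4)·1.0800 - (-1)·-0.3006 - (-1)·1.0000) / (8) = 0.5474;  r ← (1−ω)·2.0000 + ω·0.5474 = 0.8379
  s: GS value = (2 - (1)·1.0800 - (-2)·-0.3006 - (-3)·0.8379) / (-8) = -0.3541;  s ← (1−ω)·1.0000 + ω·-0.3541 = -0.0833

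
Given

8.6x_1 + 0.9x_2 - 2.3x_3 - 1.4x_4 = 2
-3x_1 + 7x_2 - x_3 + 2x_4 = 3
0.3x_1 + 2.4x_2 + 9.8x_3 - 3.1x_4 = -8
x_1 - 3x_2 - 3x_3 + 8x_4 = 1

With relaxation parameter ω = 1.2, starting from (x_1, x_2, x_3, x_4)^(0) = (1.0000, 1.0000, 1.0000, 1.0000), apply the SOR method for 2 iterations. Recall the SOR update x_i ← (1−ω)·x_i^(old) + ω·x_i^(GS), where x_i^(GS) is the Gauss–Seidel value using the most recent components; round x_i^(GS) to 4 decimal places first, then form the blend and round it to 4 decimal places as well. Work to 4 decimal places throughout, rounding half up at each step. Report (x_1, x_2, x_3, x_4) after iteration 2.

(-0.2331, 0.2836, -1.0074, -0.0675)

Iteration 1:
  x_1: GS value = (2 - (0.9)·1.0000 - (-2.3)·1.0000 - (-1.4)·1.0000) / (8.6) = 0.5581;  x_1 ← (1−ω)·1.0000 + ω·0.5581 = 0.4697
  x_2: GS value = (3 - (-3)·0.4697 - (-1)·1.0000 - (2)·1.0000) / (7) = 0.4870;  x_2 ← (1−ω)·1.0000 + ω·0.4870 = 0.3844
  x_3: GS value = (-8 - (0.3)·0.4697 - (2.4)·0.3844 - (-3.1)·1.0000) / (9.8) = -0.6085;  x_3 ← (1−ω)·1.0000 + ω·-0.6085 = -0.9302
  x_4: GS value = (1 - (1)·0.4697 - (-3)·0.3844 - (-3)·-0.9302) / (8) = -0.1384;  x_4 ← (1−ω)·1.0000 + ω·-0.1384 = -0.3661
Iteration 2:
  x_1: GS value = (2 - (0.9)·0.3844 - (-2.3)·-0.9302 - (-1.4)·-0.3661) / (8.6) = -0.1160;  x_1 ← (1−ω)·0.4697 + ω·-0.1160 = -0.2331
  x_2: GS value = (3 - (-3)·-0.2331 - (-1)·-0.9302 - (2)·-0.3661) / (7) = 0.3004;  x_2 ← (1−ω)·0.3844 + ω·0.3004 = 0.2836
  x_3: GS value = (-8 - (0.3)·-0.2331 - (2.4)·0.2836 - (-3.1)·-0.3661) / (9.8) = -0.9945;  x_3 ← (1−ω)·-0.9302 + ω·-0.9945 = -1.0074
  x_4: GS value = (1 - (1)·-0.2331 - (-3)·0.2836 - (-3)·-1.0074) / (8) = -0.1173;  x_4 ← (1−ω)·-0.3661 + ω·-0.1173 = -0.0675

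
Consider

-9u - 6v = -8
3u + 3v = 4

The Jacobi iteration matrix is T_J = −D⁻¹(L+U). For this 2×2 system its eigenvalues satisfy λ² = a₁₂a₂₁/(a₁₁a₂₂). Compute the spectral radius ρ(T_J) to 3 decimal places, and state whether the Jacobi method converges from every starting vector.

0.816

a₁₂a₂₁/(a₁₁a₂₂) = (-6)·(3) / ((-9)·(3)) = 0.666667
ρ = √|0.666667| = √0.666667 = 0.816
ρ < 1, so Jacobi converges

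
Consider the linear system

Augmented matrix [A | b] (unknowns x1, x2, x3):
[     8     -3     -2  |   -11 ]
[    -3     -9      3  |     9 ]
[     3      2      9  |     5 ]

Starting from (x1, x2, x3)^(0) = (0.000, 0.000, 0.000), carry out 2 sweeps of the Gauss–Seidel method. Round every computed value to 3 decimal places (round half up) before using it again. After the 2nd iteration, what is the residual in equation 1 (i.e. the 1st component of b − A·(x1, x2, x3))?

0.848

Iteration 1:
  x1 = (-11 - (-3)·0.000 - (-2)·0.000) / (8) = -1.375
  x2 = (9 - (-3)·-1.375 - (3)·0.000) / (-9) = -0.542
  x3 = (5 - (3)·-1.375 - (2)·-0.542) / (9) = 1.134
Iteration 2:
  x1 = (-11 - (-3)·-0.542 - (-2)·1.134) / (8) = -1.295
  x2 = (9 - (-3)·-1.295 - (3)·1.134) / (-9) = -0.190
  x3 = (5 - (3)·-1.295 - (2)·-0.190) / (9) = 1.029
Residual b − A·x = (0.848, 0.318, 0.004)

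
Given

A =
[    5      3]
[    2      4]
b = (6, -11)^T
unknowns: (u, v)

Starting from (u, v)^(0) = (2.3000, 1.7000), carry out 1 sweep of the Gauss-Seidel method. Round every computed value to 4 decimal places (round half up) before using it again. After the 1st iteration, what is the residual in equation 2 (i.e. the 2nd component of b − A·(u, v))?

0.0000

Iteration 1:
  u = (6 - (3)·1.7000) / (5) = 0.1800
  v = (-11 - (2)·0.1800) / (4) = -2.8400
Residual b − A·x = (13.6200, 0.0000)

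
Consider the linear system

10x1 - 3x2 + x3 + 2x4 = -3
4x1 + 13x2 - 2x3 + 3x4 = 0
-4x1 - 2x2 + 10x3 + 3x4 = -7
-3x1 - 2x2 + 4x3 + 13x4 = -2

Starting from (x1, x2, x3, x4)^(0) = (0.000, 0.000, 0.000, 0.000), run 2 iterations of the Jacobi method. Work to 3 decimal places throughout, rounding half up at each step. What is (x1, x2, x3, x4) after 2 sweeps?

(-0.199, 0.020, -0.774, -0.008)

Iteration 1:
  x1 = (-3 - (-3)·0.000 - (1)·0.000 - (2)·0.000) / (10) = -0.300
  x2 = (0 - (4)·0.000 - (-2)·0.000 - (3)·0.000) / (13) = 0.000
  x3 = (-7 - (-4)·0.000 - (-2)·0.000 - (3)·0.000) / (10) = -0.700
  x4 = (-2 - (-3)·0.000 - (-2)·0.000 - (4)·0.000) / (13) = -0.154
Iteration 2:
  x1 = (-3 - (-3)·0.000 - (1)·-0.700 - (2)·-0.154) / (10) = -0.199
  x2 = (0 - (4)·-0.300 - (-2)·-0.700 - (3)·-0.154) / (13) = 0.020
  x3 = (-7 - (-4)·-0.300 - (-2)·0.000 - (3)·-0.154) / (10) = -0.774
  x4 = (-2 - (-3)·-0.300 - (-2)·0.000 - (4)·-0.700) / (13) = -0.008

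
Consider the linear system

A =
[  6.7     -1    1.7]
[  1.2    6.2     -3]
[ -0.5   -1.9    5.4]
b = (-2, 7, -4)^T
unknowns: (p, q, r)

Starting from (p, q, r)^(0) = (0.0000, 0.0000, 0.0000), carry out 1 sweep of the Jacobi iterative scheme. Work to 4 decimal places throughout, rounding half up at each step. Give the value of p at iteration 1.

-0.2985

Iteration 1:
  p = (-2 - (-1)·0.0000 - (1.7)·0.0000) / (6.7) = -0.2985
  q = (7 - (1.2)·0.0000 - (-3)·0.0000) / (6.2) = 1.1290
  r = (-4 - (-0.5)·0.0000 - (-1.9)·0.0000) / (5.4) = -0.7407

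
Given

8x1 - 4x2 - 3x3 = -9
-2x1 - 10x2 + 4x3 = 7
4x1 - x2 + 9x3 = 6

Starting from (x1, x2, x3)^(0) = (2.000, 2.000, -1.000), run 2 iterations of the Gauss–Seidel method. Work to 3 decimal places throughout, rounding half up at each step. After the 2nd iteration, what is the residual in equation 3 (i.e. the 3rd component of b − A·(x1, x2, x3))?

Iteration 1:
  x1 = (-9 - (-4)·2.000 - (-3)·-1.000) / (8) = -0.500
  x2 = (7 - (-2)·-0.500 - (4)·-1.000) / (-10) = -1.000
  x3 = (6 - (4)·-0.500 - (-1)·-1.000) / (9) = 0.778
Iteration 2:
  x1 = (-9 - (-4)·-1.000 - (-3)·0.778) / (8) = -1.333
  x2 = (7 - (-2)·-1.333 - (4)·0.778) / (-10) = -0.122
  x3 = (6 - (4)·-1.333 - (-1)·-0.122) / (9) = 1.246
Residual b − A·x = (4.914, -1.870, -0.004)

-0.004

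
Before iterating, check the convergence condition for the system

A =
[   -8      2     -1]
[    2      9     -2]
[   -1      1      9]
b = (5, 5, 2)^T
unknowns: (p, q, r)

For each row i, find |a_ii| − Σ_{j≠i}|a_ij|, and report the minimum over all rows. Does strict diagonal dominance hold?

5

row 1: |-8| − (2+1) = 5
row 2: |9| − (2+2) = 5
row 3: |9| − (1+1) = 7
minimum over rows = 5 → strictly diagonally dominant (convergence guaranteed)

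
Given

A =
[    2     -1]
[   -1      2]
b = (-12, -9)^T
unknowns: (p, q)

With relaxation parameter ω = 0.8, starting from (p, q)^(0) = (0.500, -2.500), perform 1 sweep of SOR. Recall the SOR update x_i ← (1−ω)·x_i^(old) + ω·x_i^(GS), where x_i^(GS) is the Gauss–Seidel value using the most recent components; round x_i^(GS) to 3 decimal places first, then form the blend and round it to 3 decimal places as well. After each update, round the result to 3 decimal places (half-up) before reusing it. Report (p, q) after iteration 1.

Iteration 1:
  p: GS value = (-12 - (-1)·-2.500) / (2) = -7.250;  p ← (1−ω)·0.500 + ω·-7.250 = -5.700
  q: GS value = (-9 - (-1)·-5.700) / (2) = -7.350;  q ← (1−ω)·-2.500 + ω·-7.350 = -6.380

(-5.700, -6.380)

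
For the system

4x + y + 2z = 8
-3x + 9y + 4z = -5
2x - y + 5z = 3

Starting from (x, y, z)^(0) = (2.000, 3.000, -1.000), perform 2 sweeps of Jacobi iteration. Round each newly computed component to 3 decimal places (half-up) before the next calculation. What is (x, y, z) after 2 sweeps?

(1.661, -0.150, 0.011)

Iteration 1:
  x = (8 - (1)·3.000 - (2)·-1.000) / (4) = 1.750
  y = (-5 - (-3)·2.000 - (4)·-1.000) / (9) = 0.556
  z = (3 - (2)·2.000 - (-1)·3.000) / (5) = 0.400
Iteration 2:
  x = (8 - (1)·0.556 - (2)·0.400) / (4) = 1.661
  y = (-5 - (-3)·1.750 - (4)·0.400) / (9) = -0.150
  z = (3 - (2)·1.750 - (-1)·0.556) / (5) = 0.011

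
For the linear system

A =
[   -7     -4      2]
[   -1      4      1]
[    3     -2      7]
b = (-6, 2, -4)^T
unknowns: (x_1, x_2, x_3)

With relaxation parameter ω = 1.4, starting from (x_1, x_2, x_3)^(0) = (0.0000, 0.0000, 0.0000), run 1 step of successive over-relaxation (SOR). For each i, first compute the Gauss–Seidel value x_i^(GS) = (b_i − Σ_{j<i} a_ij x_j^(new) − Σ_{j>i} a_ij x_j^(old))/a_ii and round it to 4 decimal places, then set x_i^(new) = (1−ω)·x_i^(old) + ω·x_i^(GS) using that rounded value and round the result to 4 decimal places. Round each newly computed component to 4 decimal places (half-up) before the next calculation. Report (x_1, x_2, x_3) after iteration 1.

Iteration 1:
  x_1: GS value = (-6 - (-4)·0.0000 - (2)·0.0000) / (-7) = 0.8571;  x_1 ← (1−ω)·0.0000 + ω·0.8571 = 1.1999
  x_2: GS value = (2 - (-1)·1.1999 - (1)·0.0000) / (4) = 0.8000;  x_2 ← (1−ω)·0.0000 + ω·0.8000 = 1.1200
  x_3: GS value = (-4 - (3)·1.1999 - (-2)·1.1200) / (7) = -0.7657;  x_3 ← (1−ω)·0.0000 + ω·-0.7657 = -1.0720

(1.1999, 1.1200, -1.0720)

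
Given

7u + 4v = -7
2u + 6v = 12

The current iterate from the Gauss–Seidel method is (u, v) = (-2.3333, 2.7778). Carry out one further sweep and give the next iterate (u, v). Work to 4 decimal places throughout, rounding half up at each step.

One sweep:
  u = (-7 - (4)·2.7778) / (7) = -2.5873
  v = (12 - (2)·-2.5873) / (6) = 2.8624

(-2.5873, 2.8624)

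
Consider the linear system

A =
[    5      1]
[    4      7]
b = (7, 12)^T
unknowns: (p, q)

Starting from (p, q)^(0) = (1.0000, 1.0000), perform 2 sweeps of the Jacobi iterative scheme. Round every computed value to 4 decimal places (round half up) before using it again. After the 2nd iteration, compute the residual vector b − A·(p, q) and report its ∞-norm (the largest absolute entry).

0.1144

Iteration 1:
  p = (7 - (1)·1.0000) / (5) = 1.2000
  q = (12 - (4)·1.0000) / (7) = 1.1429
Iteration 2:
  p = (7 - (1)·1.1429) / (5) = 1.1714
  q = (12 - (4)·1.2000) / (7) = 1.0286
Residual b − A·x = (0.1144, 0.1142); ∞-norm = 0.1144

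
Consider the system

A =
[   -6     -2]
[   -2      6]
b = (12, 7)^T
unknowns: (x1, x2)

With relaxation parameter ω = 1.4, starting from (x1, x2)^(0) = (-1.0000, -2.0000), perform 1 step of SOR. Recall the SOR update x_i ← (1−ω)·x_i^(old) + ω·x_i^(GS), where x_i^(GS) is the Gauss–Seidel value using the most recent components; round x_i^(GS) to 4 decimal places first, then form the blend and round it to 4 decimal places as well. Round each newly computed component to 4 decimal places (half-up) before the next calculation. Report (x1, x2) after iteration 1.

Iteration 1:
  x1: GS value = (12 - (-2)·-2.0000) / (-6) = -1.3333;  x1 ← (1−ω)·-1.0000 + ω·-1.3333 = -1.4666
  x2: GS value = (7 - (-2)·-1.4666) / (6) = 0.6778;  x2 ← (1−ω)·-2.0000 + ω·0.6778 = 1.7489

(-1.4666, 1.7489)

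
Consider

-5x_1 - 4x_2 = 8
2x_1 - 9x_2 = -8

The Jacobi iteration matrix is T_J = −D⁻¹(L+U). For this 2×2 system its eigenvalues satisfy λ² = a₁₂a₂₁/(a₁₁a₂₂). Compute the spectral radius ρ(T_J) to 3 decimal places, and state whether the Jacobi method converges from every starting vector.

a₁₂a₂₁/(a₁₁a₂₂) = (-4)·(2) / ((-5)·(-9)) = -0.177778
ρ = √|-0.177778| = √0.177778 = 0.422
ρ < 1, so Jacobi converges

0.422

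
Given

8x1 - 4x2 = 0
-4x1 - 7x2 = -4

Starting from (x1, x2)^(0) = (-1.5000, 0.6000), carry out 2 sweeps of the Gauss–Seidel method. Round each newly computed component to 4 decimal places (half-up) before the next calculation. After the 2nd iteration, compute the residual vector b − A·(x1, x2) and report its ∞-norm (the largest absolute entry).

Iteration 1:
  x1 = (0 - (-4)·0.6000) / (8) = 0.3000
  x2 = (-4 - (-4)·0.3000) / (-7) = 0.4000
Iteration 2:
  x1 = (0 - (-4)·0.4000) / (8) = 0.2000
  x2 = (-4 - (-4)·0.2000) / (-7) = 0.4571
Residual b − A·x = (0.2284, -0.0003); ∞-norm = 0.2284

0.2284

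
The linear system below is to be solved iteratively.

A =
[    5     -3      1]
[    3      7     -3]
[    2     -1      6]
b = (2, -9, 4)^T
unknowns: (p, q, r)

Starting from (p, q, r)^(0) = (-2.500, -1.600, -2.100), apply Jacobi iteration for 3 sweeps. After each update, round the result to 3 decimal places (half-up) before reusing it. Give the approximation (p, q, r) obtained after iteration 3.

Iteration 1:
  p = (2 - (-3)·-1.600 - (1)·-2.100) / (5) = -0.140
  q = (-9 - (3)·-2.500 - (-3)·-2.100) / (7) = -1.114
  r = (4 - (2)·-2.500 - (-1)·-1.600) / (6) = 1.233
Iteration 2:
  p = (2 - (-3)·-1.114 - (1)·1.233) / (5) = -0.515
  q = (-9 - (3)·-0.140 - (-3)·1.233) / (7) = -0.697
  r = (4 - (2)·-0.140 - (-1)·-1.114) / (6) = 0.528
Iteration 3:
  p = (2 - (-3)·-0.697 - (1)·0.528) / (5) = -0.124
  q = (-9 - (3)·-0.515 - (-3)·0.528) / (7) = -0.839
  r = (4 - (2)·-0.515 - (-1)·-0.697) / (6) = 0.722

(-0.124, -0.839, 0.722)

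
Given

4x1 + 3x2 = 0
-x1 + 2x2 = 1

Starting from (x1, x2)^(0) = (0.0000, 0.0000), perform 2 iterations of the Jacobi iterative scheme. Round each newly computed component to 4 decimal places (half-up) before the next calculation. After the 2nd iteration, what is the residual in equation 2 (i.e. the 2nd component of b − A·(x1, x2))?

Iteration 1:
  x1 = (0 - (3)·0.0000) / (4) = 0.0000
  x2 = (1 - (-1)·0.0000) / (2) = 0.5000
Iteration 2:
  x1 = (0 - (3)·0.5000) / (4) = -0.3750
  x2 = (1 - (-1)·0.0000) / (2) = 0.5000
Residual b − A·x = (0.0000, -0.3750)

-0.3750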